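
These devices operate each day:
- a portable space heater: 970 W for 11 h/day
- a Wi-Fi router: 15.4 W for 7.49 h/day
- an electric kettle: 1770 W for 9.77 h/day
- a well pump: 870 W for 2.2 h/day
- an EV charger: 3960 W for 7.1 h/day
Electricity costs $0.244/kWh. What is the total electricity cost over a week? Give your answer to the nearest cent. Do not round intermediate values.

portable space heater: 970 W × 11 h × 7 d = 74,690 Wh = 74.69 kWh
Wi-Fi router: 15.4 W × 7.49 h × 7 d = 807 Wh = 0.8074 kWh
electric kettle: 1770 W × 9.77 h × 7 d = 121,050 Wh = 121.1 kWh
well pump: 870 W × 2.2 h × 7 d = 13,398 Wh = 13.4 kWh
EV charger: 3960 W × 7.1 h × 7 d = 196,812 Wh = 196.8 kWh
Total energy = 74.69 + 0.8074 + 121.1 + 13.4 + 196.8 = 406.8 kWh
Cost = 406.8 kWh × $0.244 = $99.25

$99.25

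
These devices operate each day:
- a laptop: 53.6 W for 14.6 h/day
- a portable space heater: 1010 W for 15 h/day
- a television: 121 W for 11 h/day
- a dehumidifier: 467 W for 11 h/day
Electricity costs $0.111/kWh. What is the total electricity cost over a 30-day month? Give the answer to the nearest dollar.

$75

laptop: 53.6 W × 14.6 h × 30 d = 23,477 Wh = 23.48 kWh
portable space heater: 1010 W × 15 h × 30 d = 454,500 Wh = 454.5 kWh
television: 121 W × 11 h × 30 d = 39,930 Wh = 39.93 kWh
dehumidifier: 467 W × 11 h × 30 d = 154,110 Wh = 154.1 kWh
Total energy = 23.48 + 454.5 + 39.93 + 154.1 = 672 kWh
Cost = 672 kWh × $0.111 = $74.59 ≈ $75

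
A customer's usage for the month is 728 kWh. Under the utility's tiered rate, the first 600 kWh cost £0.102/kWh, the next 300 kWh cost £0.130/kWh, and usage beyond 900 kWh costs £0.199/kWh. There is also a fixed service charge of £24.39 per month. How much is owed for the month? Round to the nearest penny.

£102.23

First 600 kWh × £0.102 = £61.20
Next 128 kWh × £0.130 = £16.64
Remaining tier: 0 kWh (not reached)
Energy charge = £77.84; + service £24.39 = £102.23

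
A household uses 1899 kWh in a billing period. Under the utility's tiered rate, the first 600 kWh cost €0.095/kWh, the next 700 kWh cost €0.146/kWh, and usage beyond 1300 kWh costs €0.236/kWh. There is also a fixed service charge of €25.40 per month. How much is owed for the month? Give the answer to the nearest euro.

First 600 kWh × €0.095 = €57.00
Next 700 kWh × €0.146 = €102.20
Remaining 599 kWh × €0.236 = €141.36
Energy charge = €300.56; + service €25.40 = €325.96 ≈ €326

€326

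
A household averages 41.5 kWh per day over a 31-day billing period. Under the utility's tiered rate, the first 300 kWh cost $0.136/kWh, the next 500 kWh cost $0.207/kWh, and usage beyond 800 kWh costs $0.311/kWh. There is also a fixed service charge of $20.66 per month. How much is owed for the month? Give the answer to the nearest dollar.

Usage = 41.5 kWh/day × 31 days = 1286.5 kWh
First 300 kWh × $0.136 = $40.80
Next 500 kWh × $0.207 = $103.50
Remaining 486.5 kWh × $0.311 = $151.30
Energy charge = $295.60; + service $20.66 = $316.26 ≈ $316

$316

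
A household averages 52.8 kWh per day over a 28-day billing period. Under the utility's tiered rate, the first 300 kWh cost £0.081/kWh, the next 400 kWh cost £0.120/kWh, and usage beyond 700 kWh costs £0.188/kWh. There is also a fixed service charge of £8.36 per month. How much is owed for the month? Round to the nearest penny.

£227.00

Usage = 52.8 kWh/day × 28 days = 1478.4 kWh
First 300 kWh × £0.081 = £24.30
Next 400 kWh × £0.120 = £48.00
Remaining 778.4 kWh × £0.188 = £146.34
Energy charge = £218.64; + service £8.36 = £227.00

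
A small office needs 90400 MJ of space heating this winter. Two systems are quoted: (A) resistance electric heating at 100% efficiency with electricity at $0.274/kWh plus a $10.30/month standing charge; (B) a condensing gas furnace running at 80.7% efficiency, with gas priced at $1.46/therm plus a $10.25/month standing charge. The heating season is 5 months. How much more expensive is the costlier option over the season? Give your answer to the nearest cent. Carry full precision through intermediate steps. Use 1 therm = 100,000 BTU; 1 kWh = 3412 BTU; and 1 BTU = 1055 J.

$5331.12

Heat load = 90400 MJ = 90,400,000,000 J / 1055 = 85,687,204 BTU
Gas: input = 85,687,204 / 0.807 = 106,179,930 BTU = 1,062 therm → 1,062 × $1.46 = $1,550.23; + 5 × $10.25 standing = $1,601.48
Electric: 85,687,204 BTU / 3412 = 25,110 kWh → × $0.274 = $6,881.09; + 5 × $10.30 standing = $6,932.59
Difference = |$1,601.48 − $6,932.59| = $5,331.12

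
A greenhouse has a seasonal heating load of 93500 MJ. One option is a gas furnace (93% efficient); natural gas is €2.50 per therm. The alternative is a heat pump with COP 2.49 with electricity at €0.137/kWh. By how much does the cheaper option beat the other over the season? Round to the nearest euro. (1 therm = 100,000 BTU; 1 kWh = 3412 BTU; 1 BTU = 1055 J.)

Heat load = 93500 MJ = 93,500,000,000 J / 1055 = 88,625,592 BTU
Gas: input = 88,625,592 / 0.93 = 95,296,336 BTU = 953 therm → 953 × €2.50 = €2,382.41
Heat pump: 88,625,592 BTU / 3412 = 25,970 kWh heat; / 2.49 = 10,430 kWh in → × €0.137 = €1,429.13
Difference = |€2,382.41 − €1,429.13| = €953.28 ≈ €953

€953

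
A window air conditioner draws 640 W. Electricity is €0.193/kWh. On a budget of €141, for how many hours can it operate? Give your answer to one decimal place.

1141.5 h

Energy budget = €141 / €0.193 per kWh = 730.6 kWh = 730,570 Wh
Runtime = 730,570 Wh / 640 W = 1,142 h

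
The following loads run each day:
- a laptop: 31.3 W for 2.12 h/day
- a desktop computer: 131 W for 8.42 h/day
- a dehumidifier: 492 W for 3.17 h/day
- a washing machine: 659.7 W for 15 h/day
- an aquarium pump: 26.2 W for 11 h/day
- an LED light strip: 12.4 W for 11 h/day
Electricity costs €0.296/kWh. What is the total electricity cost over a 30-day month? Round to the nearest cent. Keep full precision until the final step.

laptop: 31.3 W × 2.12 h × 30 d = 1,991 Wh = 1.991 kWh
desktop computer: 131 W × 8.42 h × 30 d = 33,091 Wh = 33.09 kWh
dehumidifier: 492 W × 3.17 h × 30 d = 46,789 Wh = 46.79 kWh
washing machine: 659.7 W × 15 h × 30 d = 296,865 Wh = 296.9 kWh
aquarium pump: 26.2 W × 11 h × 30 d = 8,646 Wh = 8.646 kWh
LED light strip: 12.4 W × 11 h × 30 d = 4,092 Wh = 4.092 kWh
Total energy = 1.991 + 33.09 + 46.79 + 296.9 + 8.646 + 4.092 = 391.5 kWh
Cost = 391.5 kWh × €0.296 = €115.88

€115.88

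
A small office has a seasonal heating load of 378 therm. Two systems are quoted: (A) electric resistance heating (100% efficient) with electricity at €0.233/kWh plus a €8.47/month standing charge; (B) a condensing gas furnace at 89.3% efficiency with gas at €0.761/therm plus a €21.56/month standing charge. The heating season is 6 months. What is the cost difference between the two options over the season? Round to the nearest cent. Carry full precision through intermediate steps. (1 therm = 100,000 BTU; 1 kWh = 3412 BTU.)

€2180.64

Heat load = 378 therm × 100,000 = 37,800,000 BTU
Gas: input = 37,800,000 / 0.893 = 42,329,227 BTU = 423.3 therm → 423.3 × €0.761 = €322.13; + 6 × €21.56 standing = €451.49
Electric: 37,800,000 BTU / 3412 = 11,080 kWh → × €0.233 = €2,581.30; + 6 × €8.47 standing = €2,632.12
Difference = |€451.49 − €2,632.12| = €2,180.64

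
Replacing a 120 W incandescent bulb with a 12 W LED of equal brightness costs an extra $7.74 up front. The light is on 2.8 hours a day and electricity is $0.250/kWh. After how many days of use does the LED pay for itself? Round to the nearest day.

102 days

Power saved = 120 − 12 = 108 W
Daily energy saved = 108 W × 2.8 h = 302.4 Wh = 0.3024 kWh
Daily savings = 0.3024 × $0.250 = $0.0756
Payback = $7.74 / $0.0756 per day = 102.4 days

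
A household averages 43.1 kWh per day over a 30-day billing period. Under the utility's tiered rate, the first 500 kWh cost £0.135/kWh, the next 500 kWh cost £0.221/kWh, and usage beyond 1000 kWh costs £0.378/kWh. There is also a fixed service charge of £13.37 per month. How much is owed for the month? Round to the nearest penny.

£302.12

Usage = 43.1 kWh/day × 30 days = 1293 kWh
First 500 kWh × £0.135 = £67.50
Next 500 kWh × £0.221 = £110.50
Remaining 293 kWh × £0.378 = £110.75
Energy charge = £288.75; + service £13.37 = £302.12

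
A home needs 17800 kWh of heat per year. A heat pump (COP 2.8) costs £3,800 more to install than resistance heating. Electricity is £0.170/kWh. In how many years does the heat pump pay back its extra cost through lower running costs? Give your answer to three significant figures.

Resistance: 17800 kWh × £0.170 = £3,026.00/yr
Heat pump: 17800 / 2.8 = 6357 kWh in → × £0.170 = £1,080.71/yr
Annual savings = £1,945.29
Payback = £3,800 / £1,945.29 = 1.95 years

1.95 years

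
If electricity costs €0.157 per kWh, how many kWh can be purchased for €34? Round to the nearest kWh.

217 kWh

€34 / €0.157 per kWh = 216.6 kWh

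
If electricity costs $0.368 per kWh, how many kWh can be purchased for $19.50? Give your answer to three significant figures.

$19.50 / $0.368 per kWh = 52.99 kWh

53 kWh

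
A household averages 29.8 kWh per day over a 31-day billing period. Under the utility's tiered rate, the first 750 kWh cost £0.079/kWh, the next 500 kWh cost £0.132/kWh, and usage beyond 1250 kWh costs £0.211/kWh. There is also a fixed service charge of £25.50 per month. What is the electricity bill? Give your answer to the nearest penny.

Usage = 29.8 kWh/day × 31 days = 923.8 kWh
First 750 kWh × £0.079 = £59.25
Next 173.8 kWh × £0.132 = £22.94
Remaining tier: 0 kWh (not reached)
Energy charge = £82.19; + service £25.50 = £107.69

£107.69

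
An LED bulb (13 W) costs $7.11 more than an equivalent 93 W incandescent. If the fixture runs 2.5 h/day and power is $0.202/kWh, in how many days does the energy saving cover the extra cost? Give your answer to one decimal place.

Power saved = 93 − 13 = 80 W
Daily energy saved = 80 W × 2.5 h = 200 Wh = 0.2 kWh
Daily savings = 0.2 × $0.202 = $0.0404
Payback = $7.11 / $0.0404 per day = 176 days

176.0 days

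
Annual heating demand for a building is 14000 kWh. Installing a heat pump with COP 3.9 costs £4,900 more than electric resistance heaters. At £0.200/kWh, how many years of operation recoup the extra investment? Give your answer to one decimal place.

2.4 years

Resistance: 14000 kWh × £0.200 = £2,800.00/yr
Heat pump: 14000 / 3.9 = 3590 kWh in → × £0.200 = £717.95/yr
Annual savings = £2,082.05
Payback = £4,900 / £2,082.05 = 2.35 years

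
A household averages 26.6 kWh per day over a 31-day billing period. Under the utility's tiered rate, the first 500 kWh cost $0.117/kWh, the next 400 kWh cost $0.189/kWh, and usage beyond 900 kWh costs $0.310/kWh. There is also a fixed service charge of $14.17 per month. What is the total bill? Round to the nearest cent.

$134.02

Usage = 26.6 kWh/day × 31 days = 824.6 kWh
First 500 kWh × $0.117 = $58.50
Next 324.6 kWh × $0.189 = $61.35
Remaining tier: 0 kWh (not reached)
Energy charge = $119.85; + service $14.17 = $134.02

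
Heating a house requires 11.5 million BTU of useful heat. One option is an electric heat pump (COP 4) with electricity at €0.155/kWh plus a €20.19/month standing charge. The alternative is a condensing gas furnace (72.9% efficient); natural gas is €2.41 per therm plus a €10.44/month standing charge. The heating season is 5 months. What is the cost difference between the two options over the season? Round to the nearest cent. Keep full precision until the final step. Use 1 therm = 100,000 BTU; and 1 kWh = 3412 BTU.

Heat load = 11.5 × 10⁶ BTU = 11,500,000 BTU
Gas: input = 11,500,000 / 0.729 = 15,775,034 BTU = 157.8 therm → 157.8 × €2.41 = €380.18; + 5 × €10.44 standing = €432.38
Heat pump: 11,500,000 BTU / 3412 = 3,370 kWh heat; / 4 = 842.6 kWh in → × €0.155 = €130.61; + 5 × €20.19 standing = €231.56
Difference = |€432.38 − €231.56| = €200.82

€200.82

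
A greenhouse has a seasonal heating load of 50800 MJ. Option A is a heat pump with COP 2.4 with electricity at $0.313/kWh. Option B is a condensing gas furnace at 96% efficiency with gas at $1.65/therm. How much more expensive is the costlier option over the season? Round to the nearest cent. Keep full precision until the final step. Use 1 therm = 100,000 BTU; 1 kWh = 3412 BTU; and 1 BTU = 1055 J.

Heat load = 50800 MJ = 50,800,000,000 J / 1055 = 48,151,659 BTU
Gas: input = 48,151,659 / 0.960 = 50,157,978 BTU = 501.6 therm → 501.6 × $1.65 = $827.61
Heat pump: 48,151,659 BTU / 3412 = 14,110 kWh heat; / 2.4 = 5,880 kWh in → × $0.313 = $1,840.50
Difference = |$827.61 − $1,840.50| = $1,012.89

$1012.89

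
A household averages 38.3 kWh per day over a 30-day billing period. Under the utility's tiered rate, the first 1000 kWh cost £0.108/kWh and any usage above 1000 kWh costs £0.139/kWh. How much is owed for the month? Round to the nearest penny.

Usage = 38.3 kWh/day × 30 days = 1149 kWh
First 1000 kWh × £0.108 = £108.00
Remaining 149 kWh × £0.139 = £20.71
Total = £128.71

£128.71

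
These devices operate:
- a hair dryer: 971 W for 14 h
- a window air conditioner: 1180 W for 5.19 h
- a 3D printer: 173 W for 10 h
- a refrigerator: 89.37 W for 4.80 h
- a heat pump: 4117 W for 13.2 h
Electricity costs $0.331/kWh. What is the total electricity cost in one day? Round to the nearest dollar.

$25

hair dryer: 971 W × 14 h = 13,594 Wh = 13.59 kWh
window air conditioner: 1180 W × 5.19 h = 6,124 Wh = 6.124 kWh
3D printer: 173 W × 10 h = 1,730 Wh = 1.73 kWh
refrigerator: 89.37 W × 4.80 h = 429 Wh = 0.429 kWh
heat pump: 4117 W × 13.2 h = 54,344 Wh = 54.34 kWh
Total energy = 13.59 + 6.124 + 1.73 + 0.429 + 54.34 = 76.22 kWh
Cost = 76.22 kWh × $0.331 = $25.23 ≈ $25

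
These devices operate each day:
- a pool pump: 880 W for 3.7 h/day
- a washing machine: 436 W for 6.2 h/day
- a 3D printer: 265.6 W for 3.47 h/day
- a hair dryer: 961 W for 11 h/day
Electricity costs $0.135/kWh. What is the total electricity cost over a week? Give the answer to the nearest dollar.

$16

pool pump: 880 W × 3.7 h × 7 d = 22,792 Wh = 22.79 kWh
washing machine: 436 W × 6.2 h × 7 d = 18,922 Wh = 18.92 kWh
3D printer: 265.6 W × 3.47 h × 7 d = 6,451 Wh = 6.451 kWh
hair dryer: 961 W × 11 h × 7 d = 73,997 Wh = 74 kWh
Total energy = 22.79 + 18.92 + 6.451 + 74 = 122.2 kWh
Cost = 122.2 kWh × $0.135 = $16.49 ≈ $16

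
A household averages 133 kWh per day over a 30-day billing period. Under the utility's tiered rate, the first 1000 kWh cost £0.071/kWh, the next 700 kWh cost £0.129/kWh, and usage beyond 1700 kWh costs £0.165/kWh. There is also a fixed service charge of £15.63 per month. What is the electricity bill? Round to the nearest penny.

£554.78

Usage = 133 kWh/day × 30 days = 3990 kWh
First 1000 kWh × £0.071 = £71.00
Next 700 kWh × £0.129 = £90.30
Remaining 2290 kWh × £0.165 = £377.85
Energy charge = £539.15; + service £15.63 = £554.78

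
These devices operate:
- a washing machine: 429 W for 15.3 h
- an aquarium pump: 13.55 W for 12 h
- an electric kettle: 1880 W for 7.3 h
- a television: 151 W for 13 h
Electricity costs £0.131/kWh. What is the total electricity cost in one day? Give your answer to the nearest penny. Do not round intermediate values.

£2.94

washing machine: 429 W × 15.3 h = 6,564 Wh = 6.564 kWh
aquarium pump: 13.55 W × 12 h = 163 Wh = 0.1626 kWh
electric kettle: 1880 W × 7.3 h = 13,724 Wh = 13.72 kWh
television: 151 W × 13 h = 1,963 Wh = 1.963 kWh
Total energy = 6.564 + 0.1626 + 13.72 + 1.963 = 22.41 kWh
Cost = 22.41 kWh × £0.131 = £2.94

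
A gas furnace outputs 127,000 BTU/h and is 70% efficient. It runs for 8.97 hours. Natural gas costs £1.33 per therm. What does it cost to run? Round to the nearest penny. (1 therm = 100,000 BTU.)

Heat delivered = 127,000 BTU/h × 8.97 h = 1,139,190 BTU
Gas input = 1,139,190 / 0.700 = 1,627,414 BTU
= 1,627,414 / 100,000 = 16.27 therm
Cost = 16.27 × £1.33/therm = £21.64

£21.64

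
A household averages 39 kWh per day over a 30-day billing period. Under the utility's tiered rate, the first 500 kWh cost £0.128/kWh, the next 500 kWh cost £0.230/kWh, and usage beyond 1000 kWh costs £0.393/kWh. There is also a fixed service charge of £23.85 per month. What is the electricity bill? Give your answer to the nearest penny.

£269.66

Usage = 39 kWh/day × 30 days = 1170 kWh
First 500 kWh × £0.128 = £64.00
Next 500 kWh × £0.230 = £115.00
Remaining 170 kWh × £0.393 = £66.81
Energy charge = £245.81; + service £23.85 = £269.66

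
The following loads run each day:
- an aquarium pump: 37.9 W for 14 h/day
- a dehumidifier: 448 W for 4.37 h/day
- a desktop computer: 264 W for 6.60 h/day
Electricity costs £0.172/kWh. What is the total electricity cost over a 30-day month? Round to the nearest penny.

£21.83

aquarium pump: 37.9 W × 14 h × 30 d = 15,918 Wh = 15.92 kWh
dehumidifier: 448 W × 4.37 h × 30 d = 58,733 Wh = 58.73 kWh
desktop computer: 264 W × 6.60 h × 30 d = 52,272 Wh = 52.27 kWh
Total energy = 15.92 + 58.73 + 52.27 = 126.9 kWh
Cost = 126.9 kWh × £0.172 = £21.83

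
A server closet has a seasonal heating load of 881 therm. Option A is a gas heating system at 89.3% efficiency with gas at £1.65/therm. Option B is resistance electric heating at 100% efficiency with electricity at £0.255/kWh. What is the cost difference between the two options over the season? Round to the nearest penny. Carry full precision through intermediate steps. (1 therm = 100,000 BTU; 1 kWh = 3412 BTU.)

£4956.43

Heat load = 881 therm × 100,000 = 88,100,000 BTU
Gas: input = 88,100,000 / 0.893 = 98,656,215 BTU = 986.6 therm → 986.6 × £1.65 = £1,627.83
Electric: 88,100,000 BTU / 3412 = 25,820 kWh → × £0.255 = £6,584.26
Difference = |£1,627.83 − £6,584.26| = £4,956.43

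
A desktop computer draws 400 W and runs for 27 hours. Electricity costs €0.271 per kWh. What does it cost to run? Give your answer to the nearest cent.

€2.93

Energy = 400 W × 27 h = 10,800 Wh = 10.8 kWh
Cost = 10.8 kWh × €0.271/kWh = €2.93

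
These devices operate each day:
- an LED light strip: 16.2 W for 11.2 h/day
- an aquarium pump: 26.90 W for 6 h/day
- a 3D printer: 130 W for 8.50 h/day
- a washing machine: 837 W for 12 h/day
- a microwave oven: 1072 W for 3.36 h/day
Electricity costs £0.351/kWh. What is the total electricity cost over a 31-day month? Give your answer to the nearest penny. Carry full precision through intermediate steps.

LED light strip: 16.2 W × 11.2 h × 31 d = 5,625 Wh = 5.625 kWh
aquarium pump: 26.90 W × 6 h × 31 d = 5,003 Wh = 5.003 kWh
3D printer: 130 W × 8.50 h × 31 d = 34,255 Wh = 34.26 kWh
washing machine: 837 W × 12 h × 31 d = 311,364 Wh = 311.4 kWh
microwave oven: 1072 W × 3.36 h × 31 d = 111,660 Wh = 111.7 kWh
Total energy = 5.625 + 5.003 + 34.26 + 311.4 + 111.7 = 467.9 kWh
Cost = 467.9 kWh × £0.351 = £164.24

£164.24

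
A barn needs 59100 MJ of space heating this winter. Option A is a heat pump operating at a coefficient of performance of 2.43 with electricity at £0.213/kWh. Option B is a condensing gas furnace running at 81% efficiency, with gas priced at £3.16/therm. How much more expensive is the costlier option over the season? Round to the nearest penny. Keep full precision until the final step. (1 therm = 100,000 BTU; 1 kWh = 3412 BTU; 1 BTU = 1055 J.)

£746.30

Heat load = 59100 MJ = 59,100,000,000 J / 1055 = 56,018,957 BTU
Gas: input = 56,018,957 / 0.81 = 69,159,207 BTU = 691.6 therm → 691.6 × £3.16 = £2,185.43
Heat pump: 56,018,957 BTU / 3412 = 16,420 kWh heat; / 2.43 = 6,756 kWh in → × £0.213 = £1,439.13
Difference = |£2,185.43 − £1,439.13| = £746.30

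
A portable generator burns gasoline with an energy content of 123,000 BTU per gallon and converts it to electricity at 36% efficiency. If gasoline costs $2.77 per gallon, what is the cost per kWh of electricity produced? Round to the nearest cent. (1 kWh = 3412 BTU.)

Electrical output per gallon = 123,000 BTU × 0.36 / 3412 BTU/kWh = 12.98 kWh
Cost per kWh = $2.77 / 12.98 kWh = $0.213

$0.21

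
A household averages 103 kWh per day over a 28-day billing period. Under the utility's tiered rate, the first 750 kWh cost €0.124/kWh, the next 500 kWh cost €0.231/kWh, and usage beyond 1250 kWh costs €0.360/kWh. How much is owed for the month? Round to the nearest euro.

€797

Usage = 103 kWh/day × 28 days = 2884 kWh
First 750 kWh × €0.124 = €93.00
Next 500 kWh × €0.231 = €115.50
Remaining 1634 kWh × €0.360 = €588.24
Total = €796.74 ≈ €797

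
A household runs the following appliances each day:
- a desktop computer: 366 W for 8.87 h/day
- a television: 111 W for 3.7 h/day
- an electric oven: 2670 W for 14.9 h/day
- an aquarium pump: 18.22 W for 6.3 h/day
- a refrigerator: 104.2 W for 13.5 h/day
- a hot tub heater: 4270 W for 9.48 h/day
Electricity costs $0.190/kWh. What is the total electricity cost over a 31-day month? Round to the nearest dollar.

$503

desktop computer: 366 W × 8.87 h × 31 d = 100,639 Wh = 100.6 kWh
television: 111 W × 3.7 h × 31 d = 12,732 Wh = 12.73 kWh
electric oven: 2670 W × 14.9 h × 31 d = 1,233,273 Wh = 1,233 kWh
aquarium pump: 18.22 W × 6.3 h × 31 d = 3,558 Wh = 3.558 kWh
refrigerator: 104.2 W × 13.5 h × 31 d = 43,608 Wh = 43.61 kWh
hot tub heater: 4270 W × 9.48 h × 31 d = 1,254,868 Wh = 1,255 kWh
Total energy = 100.6 + 12.73 + 1,233 + 3.558 + 43.61 + 1,255 = 2,649 kWh
Cost = 2,649 kWh × $0.190 = $503.25 ≈ $503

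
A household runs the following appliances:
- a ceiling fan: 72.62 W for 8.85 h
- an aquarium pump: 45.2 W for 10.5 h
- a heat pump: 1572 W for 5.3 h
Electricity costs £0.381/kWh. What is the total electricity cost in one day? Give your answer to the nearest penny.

ceiling fan: 72.62 W × 8.85 h = 643 Wh = 0.6427 kWh
aquarium pump: 45.2 W × 10.5 h = 475 Wh = 0.4746 kWh
heat pump: 1572 W × 5.3 h = 8,332 Wh = 8.332 kWh
Total energy = 0.6427 + 0.4746 + 8.332 = 9.449 kWh
Cost = 9.449 kWh × £0.381 = £3.60

£3.60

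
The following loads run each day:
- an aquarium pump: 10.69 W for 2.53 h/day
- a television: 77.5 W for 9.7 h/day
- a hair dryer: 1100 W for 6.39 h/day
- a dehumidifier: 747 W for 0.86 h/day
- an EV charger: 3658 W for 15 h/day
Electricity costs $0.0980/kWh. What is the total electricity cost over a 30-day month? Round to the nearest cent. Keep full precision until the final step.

aquarium pump: 10.69 W × 2.53 h × 30 d = 811 Wh = 0.8114 kWh
television: 77.5 W × 9.7 h × 30 d = 22,552 Wh = 22.55 kWh
hair dryer: 1100 W × 6.39 h × 30 d = 210,870 Wh = 210.9 kWh
dehumidifier: 747 W × 0.86 h × 30 d = 19,273 Wh = 19.27 kWh
EV charger: 3658 W × 15 h × 30 d = 1,646,100 Wh = 1,646 kWh
Total energy = 0.8114 + 22.55 + 210.9 + 19.27 + 1,646 = 1,900 kWh
Cost = 1,900 kWh × $0.0980 = $186.16

$186.16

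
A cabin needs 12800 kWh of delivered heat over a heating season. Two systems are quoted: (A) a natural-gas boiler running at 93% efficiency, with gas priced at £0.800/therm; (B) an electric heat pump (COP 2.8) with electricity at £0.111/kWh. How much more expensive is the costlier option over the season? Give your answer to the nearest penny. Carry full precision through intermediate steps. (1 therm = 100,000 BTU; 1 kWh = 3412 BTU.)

£131.74

Heat load = 12800 kWh × 3412 = 43,673,600 BTU
Gas: input = 43,673,600 / 0.93 = 46,960,860 BTU = 469.6 therm → 469.6 × £0.800 = £375.69
Heat pump: 43,673,600 BTU / 3412 = 12,800 kWh heat; / 2.8 = 4,571 kWh in → × £0.111 = £507.43
Difference = |£375.69 − £507.43| = £131.74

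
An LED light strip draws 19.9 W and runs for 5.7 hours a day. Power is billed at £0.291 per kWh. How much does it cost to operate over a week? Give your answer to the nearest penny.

£0.23

Energy = 19.9 W × 5.7 h/day × 7 days = 794 Wh = 0.794 kWh
Cost = 0.794 kWh × £0.291/kWh = £0.23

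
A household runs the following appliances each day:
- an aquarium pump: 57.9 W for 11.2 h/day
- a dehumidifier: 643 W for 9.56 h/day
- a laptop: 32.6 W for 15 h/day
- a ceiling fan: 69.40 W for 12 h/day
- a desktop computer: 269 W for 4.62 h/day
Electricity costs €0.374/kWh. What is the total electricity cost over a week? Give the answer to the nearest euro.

€25

aquarium pump: 57.9 W × 11.2 h × 7 d = 4,539 Wh = 4.539 kWh
dehumidifier: 643 W × 9.56 h × 7 d = 43,030 Wh = 43.03 kWh
laptop: 32.6 W × 15 h × 7 d = 3,423 Wh = 3.423 kWh
ceiling fan: 69.40 W × 12 h × 7 d = 5,830 Wh = 5.83 kWh
desktop computer: 269 W × 4.62 h × 7 d = 8,699 Wh = 8.699 kWh
Total energy = 4.539 + 43.03 + 3.423 + 5.83 + 8.699 = 65.52 kWh
Cost = 65.52 kWh × €0.374 = €24.50 ≈ €25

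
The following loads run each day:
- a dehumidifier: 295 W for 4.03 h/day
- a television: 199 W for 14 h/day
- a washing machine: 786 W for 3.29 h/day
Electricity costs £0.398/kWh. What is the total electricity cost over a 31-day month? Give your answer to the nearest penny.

£80.95

dehumidifier: 295 W × 4.03 h × 31 d = 36,854 Wh = 36.85 kWh
television: 199 W × 14 h × 31 d = 86,366 Wh = 86.37 kWh
washing machine: 786 W × 3.29 h × 31 d = 80,164 Wh = 80.16 kWh
Total energy = 36.85 + 86.37 + 80.16 = 203.4 kWh
Cost = 203.4 kWh × £0.398 = £80.95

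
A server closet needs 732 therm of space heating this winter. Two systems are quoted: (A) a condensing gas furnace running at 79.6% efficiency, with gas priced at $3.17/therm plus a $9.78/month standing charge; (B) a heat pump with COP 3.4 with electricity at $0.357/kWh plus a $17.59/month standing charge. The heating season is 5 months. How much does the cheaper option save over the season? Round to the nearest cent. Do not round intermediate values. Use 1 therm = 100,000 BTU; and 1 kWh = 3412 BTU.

Heat load = 732 therm × 100,000 = 73,200,000 BTU
Gas: input = 73,200,000 / 0.796 = 91,959,799 BTU = 919.6 therm → 919.6 × $3.17 = $2,915.13; + 5 × $9.78 standing = $2,964.03
Heat pump: 73,200,000 BTU / 3412 = 21,450 kWh heat; / 3.4 = 6,310 kWh in → × $0.357 = $2,252.64; + 5 × $17.59 standing = $2,340.59
Difference = |$2,964.03 − $2,340.59| = $623.44

$623.44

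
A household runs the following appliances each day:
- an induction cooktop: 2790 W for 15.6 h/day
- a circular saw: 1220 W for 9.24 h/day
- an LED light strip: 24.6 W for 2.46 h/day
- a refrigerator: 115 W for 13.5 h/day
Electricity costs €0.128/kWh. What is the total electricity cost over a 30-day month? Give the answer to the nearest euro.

induction cooktop: 2790 W × 15.6 h × 30 d = 1,305,720 Wh = 1,306 kWh
circular saw: 1220 W × 9.24 h × 30 d = 338,184 Wh = 338.2 kWh
LED light strip: 24.6 W × 2.46 h × 30 d = 1,815 Wh = 1.815 kWh
refrigerator: 115 W × 13.5 h × 30 d = 46,575 Wh = 46.58 kWh
Total energy = 1,306 + 338.2 + 1.815 + 46.58 = 1,692 kWh
Cost = 1,692 kWh × €0.128 = €216.61 ≈ €217

€217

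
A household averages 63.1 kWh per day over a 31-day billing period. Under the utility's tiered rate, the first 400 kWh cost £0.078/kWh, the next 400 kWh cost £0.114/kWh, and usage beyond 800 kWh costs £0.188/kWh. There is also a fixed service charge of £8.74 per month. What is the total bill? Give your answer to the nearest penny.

£302.89

Usage = 63.1 kWh/day × 31 days = 1956.1 kWh
First 400 kWh × £0.078 = £31.20
Next 400 kWh × £0.114 = £45.60
Remaining 1156.1 kWh × £0.188 = £217.35
Energy charge = £294.15; + service £8.74 = £302.89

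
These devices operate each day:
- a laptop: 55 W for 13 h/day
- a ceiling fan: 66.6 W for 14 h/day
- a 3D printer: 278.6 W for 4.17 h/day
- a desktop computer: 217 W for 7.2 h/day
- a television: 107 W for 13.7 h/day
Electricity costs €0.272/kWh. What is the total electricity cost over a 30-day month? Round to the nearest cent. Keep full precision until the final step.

laptop: 55 W × 13 h × 30 d = 21,450 Wh = 21.45 kWh
ceiling fan: 66.6 W × 14 h × 30 d = 27,972 Wh = 27.97 kWh
3D printer: 278.6 W × 4.17 h × 30 d = 34,853 Wh = 34.85 kWh
desktop computer: 217 W × 7.2 h × 30 d = 46,872 Wh = 46.87 kWh
television: 107 W × 13.7 h × 30 d = 43,977 Wh = 43.98 kWh
Total energy = 21.45 + 27.97 + 34.85 + 46.87 + 43.98 = 175.1 kWh
Cost = 175.1 kWh × €0.272 = €47.63

€47.63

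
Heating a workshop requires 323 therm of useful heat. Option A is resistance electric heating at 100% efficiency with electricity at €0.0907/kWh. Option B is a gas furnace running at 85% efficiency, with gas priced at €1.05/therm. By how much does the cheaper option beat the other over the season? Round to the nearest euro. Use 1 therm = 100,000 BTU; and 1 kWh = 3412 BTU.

Heat load = 323 therm × 100,000 = 32,300,000 BTU
Gas: input = 32,300,000 / 0.85 = 38,000,000 BTU = 380 therm → 380 × €1.05 = €399.00
Electric: 32,300,000 BTU / 3412 = 9,467 kWh → × €0.0907 = €858.62
Difference = |€399.00 − €858.62| = €459.62 ≈ €460

€460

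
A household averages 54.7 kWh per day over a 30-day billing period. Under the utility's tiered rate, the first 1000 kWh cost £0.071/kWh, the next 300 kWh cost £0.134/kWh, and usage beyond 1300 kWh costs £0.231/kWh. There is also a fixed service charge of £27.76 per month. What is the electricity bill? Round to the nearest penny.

£217.73

Usage = 54.7 kWh/day × 30 days = 1641 kWh
First 1000 kWh × £0.071 = £71.00
Next 300 kWh × £0.134 = £40.20
Remaining 341 kWh × £0.231 = £78.77
Energy charge = £189.97; + service £27.76 = £217.73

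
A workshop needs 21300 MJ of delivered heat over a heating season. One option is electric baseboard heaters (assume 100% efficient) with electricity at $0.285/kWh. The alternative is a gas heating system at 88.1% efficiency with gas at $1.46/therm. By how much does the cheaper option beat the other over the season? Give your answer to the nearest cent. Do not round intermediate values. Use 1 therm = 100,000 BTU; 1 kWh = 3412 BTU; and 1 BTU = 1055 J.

$1351.83

Heat load = 21300 MJ = 21,300,000,000 J / 1055 = 20,189,573 BTU
Gas: input = 20,189,573 / 0.881 = 22,916,655 BTU = 229.2 therm → 229.2 × $1.46 = $334.58
Electric: 20,189,573 BTU / 3412 = 5,917 kWh → × $0.285 = $1,686.41
Difference = |$334.58 − $1,686.41| = $1,351.83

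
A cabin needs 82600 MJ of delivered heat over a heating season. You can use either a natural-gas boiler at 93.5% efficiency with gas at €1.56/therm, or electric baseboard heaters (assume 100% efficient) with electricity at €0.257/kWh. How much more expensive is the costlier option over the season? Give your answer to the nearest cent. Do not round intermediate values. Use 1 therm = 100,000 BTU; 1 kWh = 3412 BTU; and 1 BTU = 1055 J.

€4590.99

Heat load = 82600 MJ = 82,600,000,000 J / 1055 = 78,293,839 BTU
Gas: input = 78,293,839 / 0.935 = 83,736,726 BTU = 837.4 therm → 837.4 × €1.56 = €1,306.29
Electric: 78,293,839 BTU / 3412 = 22,950 kWh → × €0.257 = €5,897.28
Difference = |€1,306.29 − €5,897.28| = €4,590.99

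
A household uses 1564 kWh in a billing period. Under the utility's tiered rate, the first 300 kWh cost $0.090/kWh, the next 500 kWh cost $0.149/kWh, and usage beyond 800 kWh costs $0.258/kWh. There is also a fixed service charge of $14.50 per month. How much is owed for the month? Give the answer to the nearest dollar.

$313

First 300 kWh × $0.090 = $27.00
Next 500 kWh × $0.149 = $74.50
Remaining 764 kWh × $0.258 = $197.11
Energy charge = $298.61; + service $14.50 = $313.11 ≈ $313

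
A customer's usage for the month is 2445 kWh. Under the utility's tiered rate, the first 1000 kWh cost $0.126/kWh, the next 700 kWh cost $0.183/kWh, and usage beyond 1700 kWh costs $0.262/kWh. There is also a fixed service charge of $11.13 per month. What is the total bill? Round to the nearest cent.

$460.42

First 1000 kWh × $0.126 = $126.00
Next 700 kWh × $0.183 = $128.10
Remaining 745 kWh × $0.262 = $195.19
Energy charge = $449.29; + service $11.13 = $460.42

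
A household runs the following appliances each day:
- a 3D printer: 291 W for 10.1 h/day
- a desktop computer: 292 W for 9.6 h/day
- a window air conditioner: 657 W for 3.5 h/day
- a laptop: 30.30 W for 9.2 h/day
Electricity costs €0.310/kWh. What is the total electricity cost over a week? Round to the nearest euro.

€18

3D printer: 291 W × 10.1 h × 7 d = 20,574 Wh = 20.57 kWh
desktop computer: 292 W × 9.6 h × 7 d = 19,622 Wh = 19.62 kWh
window air conditioner: 657 W × 3.5 h × 7 d = 16,096 Wh = 16.1 kWh
laptop: 30.30 W × 9.2 h × 7 d = 1,951 Wh = 1.951 kWh
Total energy = 20.57 + 19.62 + 16.1 + 1.951 = 58.24 kWh
Cost = 58.24 kWh × €0.310 = €18.06 ≈ €18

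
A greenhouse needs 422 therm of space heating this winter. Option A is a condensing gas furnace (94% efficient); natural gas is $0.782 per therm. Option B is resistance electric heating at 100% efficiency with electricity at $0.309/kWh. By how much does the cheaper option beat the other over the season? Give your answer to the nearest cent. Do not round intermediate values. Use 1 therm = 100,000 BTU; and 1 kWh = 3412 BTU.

$3470.68

Heat load = 422 therm × 100,000 = 42,200,000 BTU
Gas: input = 42,200,000 / 0.94 = 44,893,617 BTU = 448.9 therm → 448.9 × $0.782 = $351.07
Electric: 42,200,000 BTU / 3412 = 12,370 kWh → × $0.309 = $3,821.75
Difference = |$351.07 − $3,821.75| = $3,470.68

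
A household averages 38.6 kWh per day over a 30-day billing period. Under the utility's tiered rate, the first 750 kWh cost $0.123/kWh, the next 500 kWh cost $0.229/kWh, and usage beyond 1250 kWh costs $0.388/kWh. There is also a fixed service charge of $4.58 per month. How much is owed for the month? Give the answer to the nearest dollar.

$190

Usage = 38.6 kWh/day × 30 days = 1158 kWh
First 750 kWh × $0.123 = $92.25
Next 408 kWh × $0.229 = $93.43
Remaining tier: 0 kWh (not reached)
Energy charge = $185.68; + service $4.58 = $190.26 ≈ $190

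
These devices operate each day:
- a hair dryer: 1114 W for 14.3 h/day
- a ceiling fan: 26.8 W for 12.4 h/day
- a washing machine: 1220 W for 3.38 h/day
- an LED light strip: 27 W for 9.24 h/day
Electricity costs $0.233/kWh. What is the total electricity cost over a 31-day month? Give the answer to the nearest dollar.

hair dryer: 1114 W × 14.3 h × 31 d = 493,836 Wh = 493.8 kWh
ceiling fan: 26.8 W × 12.4 h × 31 d = 10,302 Wh = 10.3 kWh
washing machine: 1220 W × 3.38 h × 31 d = 127,832 Wh = 127.8 kWh
LED light strip: 27 W × 9.24 h × 31 d = 7,734 Wh = 7.734 kWh
Total energy = 493.8 + 10.3 + 127.8 + 7.734 = 639.7 kWh
Cost = 639.7 kWh × $0.233 = $149.05 ≈ $149

$149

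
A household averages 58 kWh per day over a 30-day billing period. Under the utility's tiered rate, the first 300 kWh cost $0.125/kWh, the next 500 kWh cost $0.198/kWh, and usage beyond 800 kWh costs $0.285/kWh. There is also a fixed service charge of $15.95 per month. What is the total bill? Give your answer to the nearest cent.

Usage = 58 kWh/day × 30 days = 1740 kWh
First 300 kWh × $0.125 = $37.50
Next 500 kWh × $0.198 = $99.00
Remaining 940 kWh × $0.285 = $267.90
Energy charge = $404.40; + service $15.95 = $420.35

$420.35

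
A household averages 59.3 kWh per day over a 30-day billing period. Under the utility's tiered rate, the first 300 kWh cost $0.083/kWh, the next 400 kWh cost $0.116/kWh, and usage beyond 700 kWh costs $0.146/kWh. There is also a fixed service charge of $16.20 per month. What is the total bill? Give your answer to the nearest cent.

Usage = 59.3 kWh/day × 30 days = 1779 kWh
First 300 kWh × $0.083 = $24.90
Next 400 kWh × $0.116 = $46.40
Remaining 1079 kWh × $0.146 = $157.53
Energy charge = $228.83; + service $16.20 = $245.03

$245.03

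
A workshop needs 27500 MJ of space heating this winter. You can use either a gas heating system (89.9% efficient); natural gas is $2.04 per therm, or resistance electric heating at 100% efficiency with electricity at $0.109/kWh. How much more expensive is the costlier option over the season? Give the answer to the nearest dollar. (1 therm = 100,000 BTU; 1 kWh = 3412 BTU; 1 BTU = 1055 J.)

Heat load = 27500 MJ = 27,500,000,000 J / 1055 = 26,066,351 BTU
Gas: input = 26,066,351 / 0.899 = 28,994,828 BTU = 289.9 therm → 289.9 × $2.04 = $591.49
Electric: 26,066,351 BTU / 3412 = 7,640 kWh → × $0.109 = $832.72
Difference = |$591.49 − $832.72| = $241.22 ≈ $241

$241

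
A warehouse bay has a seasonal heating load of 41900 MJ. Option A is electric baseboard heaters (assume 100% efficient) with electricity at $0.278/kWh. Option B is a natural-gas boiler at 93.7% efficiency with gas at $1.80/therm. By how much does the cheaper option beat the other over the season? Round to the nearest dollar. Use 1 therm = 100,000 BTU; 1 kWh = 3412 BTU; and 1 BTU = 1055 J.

$2473

Heat load = 41900 MJ = 41,900,000,000 J / 1055 = 39,715,640 BTU
Gas: input = 39,715,640 / 0.937 = 42,385,955 BTU = 423.9 therm → 423.9 × $1.80 = $762.95
Electric: 39,715,640 BTU / 3412 = 11,640 kWh → × $0.278 = $3,235.92
Difference = |$762.95 − $3,235.92| = $2,472.97 ≈ $2473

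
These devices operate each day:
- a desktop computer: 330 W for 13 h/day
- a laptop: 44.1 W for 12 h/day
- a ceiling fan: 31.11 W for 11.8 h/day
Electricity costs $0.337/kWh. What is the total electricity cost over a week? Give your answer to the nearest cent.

$12.23

desktop computer: 330 W × 13 h × 7 d = 30,030 Wh = 30.03 kWh
laptop: 44.1 W × 12 h × 7 d = 3,704 Wh = 3.704 kWh
ceiling fan: 31.11 W × 11.8 h × 7 d = 2,570 Wh = 2.57 kWh
Total energy = 30.03 + 3.704 + 2.57 = 36.3 kWh
Cost = 36.3 kWh × $0.337 = $12.23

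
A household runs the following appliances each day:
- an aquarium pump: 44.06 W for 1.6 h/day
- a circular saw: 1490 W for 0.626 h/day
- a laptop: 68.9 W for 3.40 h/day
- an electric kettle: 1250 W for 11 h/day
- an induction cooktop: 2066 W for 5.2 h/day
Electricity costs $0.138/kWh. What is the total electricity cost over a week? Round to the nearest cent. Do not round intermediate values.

$24.86

aquarium pump: 44.06 W × 1.6 h × 7 d = 493 Wh = 0.4935 kWh
circular saw: 1490 W × 0.626 h × 7 d = 6,529 Wh = 6.529 kWh
laptop: 68.9 W × 3.40 h × 7 d = 1,640 Wh = 1.64 kWh
electric kettle: 1250 W × 11 h × 7 d = 96,250 Wh = 96.25 kWh
induction cooktop: 2066 W × 5.2 h × 7 d = 75,202 Wh = 75.2 kWh
Total energy = 0.4935 + 6.529 + 1.64 + 96.25 + 75.2 = 180.1 kWh
Cost = 180.1 kWh × $0.138 = $24.86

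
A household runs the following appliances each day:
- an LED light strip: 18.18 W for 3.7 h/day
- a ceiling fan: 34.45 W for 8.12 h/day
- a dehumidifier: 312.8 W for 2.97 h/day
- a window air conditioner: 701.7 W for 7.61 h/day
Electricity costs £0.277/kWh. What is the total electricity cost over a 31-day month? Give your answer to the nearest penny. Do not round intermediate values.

£56.81

LED light strip: 18.18 W × 3.7 h × 31 d = 2,085 Wh = 2.085 kWh
ceiling fan: 34.45 W × 8.12 h × 31 d = 8,672 Wh = 8.672 kWh
dehumidifier: 312.8 W × 2.97 h × 31 d = 28,799 Wh = 28.8 kWh
window air conditioner: 701.7 W × 7.61 h × 31 d = 165,538 Wh = 165.5 kWh
Total energy = 2.085 + 8.672 + 28.8 + 165.5 = 205.1 kWh
Cost = 205.1 kWh × £0.277 = £56.81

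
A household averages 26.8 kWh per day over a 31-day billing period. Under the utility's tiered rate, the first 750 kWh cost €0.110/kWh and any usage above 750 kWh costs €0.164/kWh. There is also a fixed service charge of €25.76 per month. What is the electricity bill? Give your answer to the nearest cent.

Usage = 26.8 kWh/day × 31 days = 830.8 kWh
First 750 kWh × €0.110 = €82.50
Remaining 80.8 kWh × €0.164 = €13.25
Energy charge = €95.75; + service €25.76 = €121.51

€121.51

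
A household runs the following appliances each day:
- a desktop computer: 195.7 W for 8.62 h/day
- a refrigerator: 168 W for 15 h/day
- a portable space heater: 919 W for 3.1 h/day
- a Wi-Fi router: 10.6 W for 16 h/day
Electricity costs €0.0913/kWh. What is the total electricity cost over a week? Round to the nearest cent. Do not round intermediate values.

€4.62

desktop computer: 195.7 W × 8.62 h × 7 d = 11,809 Wh = 11.81 kWh
refrigerator: 168 W × 15 h × 7 d = 17,640 Wh = 17.64 kWh
portable space heater: 919 W × 3.1 h × 7 d = 19,942 Wh = 19.94 kWh
Wi-Fi router: 10.6 W × 16 h × 7 d = 1,187 Wh = 1.187 kWh
Total energy = 11.81 + 17.64 + 19.94 + 1.187 = 50.58 kWh
Cost = 50.58 kWh × €0.0913 = €4.62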